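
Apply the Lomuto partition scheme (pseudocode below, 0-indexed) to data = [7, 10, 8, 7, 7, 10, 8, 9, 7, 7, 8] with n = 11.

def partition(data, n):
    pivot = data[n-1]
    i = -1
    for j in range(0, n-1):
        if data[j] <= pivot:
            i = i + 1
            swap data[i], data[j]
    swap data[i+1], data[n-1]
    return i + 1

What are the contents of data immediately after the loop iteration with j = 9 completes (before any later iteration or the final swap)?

pivot=8, i=-1
j=0: 7≤8, i=0, swap(0,0) ⇒ [7, 10, 8, 7, 7, 10, 8, 9, 7, 7, 8]
j=1: 10>8, skip
j=2: 8≤8, i=1, swap(1,2) ⇒ [7, 8, 10, 7, 7, 10, 8, 9, 7, 7, 8]
j=3: 7≤8, i=2, swap(2,3) ⇒ [7, 8, 7, 10, 7, 10, 8, 9, 7, 7, 8]
j=4: 7≤8, i=3, swap(3,4) ⇒ [7, 8, 7, 7, 10, 10, 8, 9, 7, 7, 8]
j=5: 10>8, skip
j=6: 8≤8, i=4, swap(4,6) ⇒ [7, 8, 7, 7, 8, 10, 10, 9, 7, 7, 8]
j=7: 9>8, skip
j=8: 7≤8, i=5, swap(5,8) ⇒ [7, 8, 7, 7, 8, 7, 10, 9, 10, 7, 8]
j=9: 7≤8, i=6, swap(6,9) ⇒ [7, 8, 7, 7, 8, 7, 7, 9, 10, 10, 8]
(after j=9) data = [7, 8, 7, 7, 8, 7, 7, 9, 10, 10, 8]

[7, 8, 7, 7, 8, 7, 7, 9, 10, 10, 8]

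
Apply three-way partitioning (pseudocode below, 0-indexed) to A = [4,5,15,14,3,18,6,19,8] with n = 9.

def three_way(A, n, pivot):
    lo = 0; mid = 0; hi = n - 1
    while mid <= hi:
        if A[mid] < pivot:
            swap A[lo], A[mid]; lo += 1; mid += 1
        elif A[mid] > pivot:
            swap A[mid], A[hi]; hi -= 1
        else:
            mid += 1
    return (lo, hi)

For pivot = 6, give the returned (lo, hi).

pivot = 6; lo=0, mid=0, hi=8
A[mid]=4<6: swap A[0],A[0]; lo=1,mid=1 → [4,5,15,14,3,18,6,19,8]
A[mid]=5<6: swap A[1],A[1]; lo=2,mid=2 → [4,5,15,14,3,18,6,19,8]
A[mid]=15>6: swap A[2],A[8]; hi=7 → [4,5,8,14,3,18,6,19,15]
A[mid]=8>6: swap A[2],A[7]; hi=6 → [4,5,19,14,3,18,6,8,15]
A[mid]=19>6: swap A[2],A[6]; hi=5 → [4,5,6,14,3,18,19,8,15]
A[mid]=6=6: mid=3
A[mid]=14>6: swap A[3],A[5]; hi=4 → [4,5,6,18,3,14,19,8,15]
A[mid]=18>6: swap A[3],A[4]; hi=3 → [4,5,6,3,18,14,19,8,15]
A[mid]=3<6: swap A[2],A[3]; lo=3,mid=4 → [4,5,3,6,18,14,19,8,15]
end: lo=3, hi=3; A = [4,5,3,6,18,14,19,8,15]

(3, 3)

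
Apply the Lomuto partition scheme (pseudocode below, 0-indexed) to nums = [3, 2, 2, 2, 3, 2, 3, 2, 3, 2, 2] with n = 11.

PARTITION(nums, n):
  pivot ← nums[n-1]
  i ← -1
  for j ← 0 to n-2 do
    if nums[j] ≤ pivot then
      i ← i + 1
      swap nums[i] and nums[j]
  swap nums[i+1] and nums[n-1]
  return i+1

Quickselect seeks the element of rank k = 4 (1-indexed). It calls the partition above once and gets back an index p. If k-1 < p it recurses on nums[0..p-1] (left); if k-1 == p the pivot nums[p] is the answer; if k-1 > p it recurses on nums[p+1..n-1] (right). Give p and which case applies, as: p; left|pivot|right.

6; left

pivot = nums[10] = 2; i = -1
j=0: nums[0]=3 > 2 → no swap
j=1: nums[1]=2 ≤ 2 → i=0, swap nums[0],nums[1] → [2, 3, 2, 2, 3, 2, 3, 2, 3, 2, 2]
j=2: nums[2]=2 ≤ 2 → i=1, swap nums[1],nums[2] → [2, 2, 3, 2, 3, 2, 3, 2, 3, 2, 2]
j=3: nums[3]=2 ≤ 2 → i=2, swap nums[2],nums[3] → [2, 2, 2, 3, 3, 2, 3, 2, 3, 2, 2]
j=4: nums[4]=3 > 2 → no swap
j=5: nums[5]=2 ≤ 2 → i=3, swap nums[3],nums[5] → [2, 2, 2, 2, 3, 3, 3, 2, 3, 2, 2]
j=6: nums[6]=3 > 2 → no swap
j=7: nums[7]=2 ≤ 2 → i=4, swap nums[4],nums[7] → [2, 2, 2, 2, 2, 3, 3, 3, 3, 2, 2]
j=8: nums[8]=3 > 2 → no swap
j=9: nums[9]=2 ≤ 2 → i=5, swap nums[5],nums[9] → [2, 2, 2, 2, 2, 2, 3, 3, 3, 3, 2]
final swap nums[6],nums[10] → [2, 2, 2, 2, 2, 2, 2, 3, 3, 3, 3]; return 6
p = 6; k-1 = 3 < 6 ⇒ left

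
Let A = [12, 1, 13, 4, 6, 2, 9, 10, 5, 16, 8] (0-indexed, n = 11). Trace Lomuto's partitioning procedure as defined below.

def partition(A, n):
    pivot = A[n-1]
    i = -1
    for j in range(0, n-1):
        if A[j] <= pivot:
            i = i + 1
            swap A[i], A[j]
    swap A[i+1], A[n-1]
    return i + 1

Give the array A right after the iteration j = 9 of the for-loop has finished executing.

pivot=8, i=-1
j=0: 12>8, skip
j=1: 1≤8, i=0, swap(0,1) ⇒ [1, 12, 13, 4, 6, 2, 9, 10, 5, 16, 8]
j=2: 13>8, skip
j=3: 4≤8, i=1, swap(1,3) ⇒ [1, 4, 13, 12, 6, 2, 9, 10, 5, 16, 8]
j=4: 6≤8, i=2, swap(2,4) ⇒ [1, 4, 6, 12, 13, 2, 9, 10, 5, 16, 8]
j=5: 2≤8, i=3, swap(3,5) ⇒ [1, 4, 6, 2, 13, 12, 9, 10, 5, 16, 8]
j=6: 9>8, skip
j=7: 10>8, skip
j=8: 5≤8, i=4, swap(4,8) ⇒ [1, 4, 6, 2, 5, 12, 9, 10, 13, 16, 8]
j=9: 16>8, skip
(after j=9) A = [1, 4, 6, 2, 5, 12, 9, 10, 13, 16, 8]

[1, 4, 6, 2, 5, 12, 9, 10, 13, 16, 8]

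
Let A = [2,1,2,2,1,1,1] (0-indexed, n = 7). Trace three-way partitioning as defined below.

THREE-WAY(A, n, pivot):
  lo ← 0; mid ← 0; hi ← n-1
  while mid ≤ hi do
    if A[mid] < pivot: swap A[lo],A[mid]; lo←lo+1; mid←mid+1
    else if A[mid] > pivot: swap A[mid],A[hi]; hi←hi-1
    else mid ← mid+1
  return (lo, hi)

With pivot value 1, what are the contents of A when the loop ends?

pivot = 1; lo=0, mid=0, hi=6
A[mid]=2>1: swap A[0],A[6]; hi=5 → [1,1,2,2,1,1,2]
A[mid]=1=1: mid=1
A[mid]=1=1: mid=2
A[mid]=2>1: swap A[2],A[5]; hi=4 → [1,1,1,2,1,2,2]
A[mid]=1=1: mid=3
A[mid]=2>1: swap A[3],A[4]; hi=3 → [1,1,1,1,2,2,2]
A[mid]=1=1: mid=4
end: lo=0, hi=3; A = [1,1,1,1,2,2,2]

[1,1,1,1,2,2,2]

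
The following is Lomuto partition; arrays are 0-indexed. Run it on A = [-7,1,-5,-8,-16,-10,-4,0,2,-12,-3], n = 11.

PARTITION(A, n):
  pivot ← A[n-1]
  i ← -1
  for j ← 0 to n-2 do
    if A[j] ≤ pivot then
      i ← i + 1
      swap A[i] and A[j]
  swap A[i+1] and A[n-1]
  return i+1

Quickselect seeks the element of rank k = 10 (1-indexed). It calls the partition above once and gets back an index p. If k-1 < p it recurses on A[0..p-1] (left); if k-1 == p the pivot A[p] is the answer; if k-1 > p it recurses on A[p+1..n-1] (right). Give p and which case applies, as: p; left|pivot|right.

7; right

pivot=-3, i=-1
j=0: -7≤-3, i=0, swap(0,0) ⇒ [-7,1,-5,-8,-16,-10,-4,0,2,-12,-3]
j=1: 1>-3, skip
j=2: -5≤-3, i=1, swap(1,2) ⇒ [-7,-5,1,-8,-16,-10,-4,0,2,-12,-3]
j=3: -8≤-3, i=2, swap(2,3) ⇒ [-7,-5,-8,1,-16,-10,-4,0,2,-12,-3]
j=4: -16≤-3, i=3, swap(3,4) ⇒ [-7,-5,-8,-16,1,-10,-4,0,2,-12,-3]
j=5: -10≤-3, i=4, swap(4,5) ⇒ [-7,-5,-8,-16,-10,1,-4,0,2,-12,-3]
j=6: -4≤-3, i=5, swap(5,6) ⇒ [-7,-5,-8,-16,-10,-4,1,0,2,-12,-3]
j=7: 0>-3, skip
j=8: 2>-3, skip
j=9: -12≤-3, i=6, swap(6,9) ⇒ [-7,-5,-8,-16,-10,-4,-12,0,2,1,-3]
swap(7,10) ⇒ [-7,-5,-8,-16,-10,-4,-12,-3,2,1,0]; return 7
p = 7; k-1 = 9 > 7 ⇒ right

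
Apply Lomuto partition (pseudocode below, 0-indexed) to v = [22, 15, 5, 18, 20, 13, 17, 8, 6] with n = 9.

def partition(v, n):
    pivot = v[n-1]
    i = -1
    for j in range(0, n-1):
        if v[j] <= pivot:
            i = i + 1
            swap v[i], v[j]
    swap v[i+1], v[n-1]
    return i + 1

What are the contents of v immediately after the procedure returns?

pivot = v[8] = 6; i = -1
j=0: v[0]=22 > 6 → no swap
j=1: v[1]=15 > 6 → no swap
j=2: v[2]=5 ≤ 6 → i=0, swap v[0],v[2] → [5, 15, 22, 18, 20, 13, 17, 8, 6]
j=3: v[3]=18 > 6 → no swap
j=4: v[4]=20 > 6 → no swap
j=5: v[5]=13 > 6 → no swap
j=6: v[6]=17 > 6 → no swap
j=7: v[7]=8 > 6 → no swap
final swap v[1],v[8] → [5, 6, 22, 18, 20, 13, 17, 8, 15]; return 1

[5, 6, 22, 18, 20, 13, 17, 8, 15]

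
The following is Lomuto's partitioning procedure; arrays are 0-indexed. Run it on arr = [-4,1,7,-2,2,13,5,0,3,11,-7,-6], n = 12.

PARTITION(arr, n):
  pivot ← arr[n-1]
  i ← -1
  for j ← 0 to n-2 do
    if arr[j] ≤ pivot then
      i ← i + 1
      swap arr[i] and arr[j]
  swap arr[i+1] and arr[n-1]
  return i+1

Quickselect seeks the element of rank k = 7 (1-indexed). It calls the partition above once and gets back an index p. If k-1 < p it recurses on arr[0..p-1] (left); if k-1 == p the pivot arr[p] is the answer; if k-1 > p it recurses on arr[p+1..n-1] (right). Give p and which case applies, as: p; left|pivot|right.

pivot = arr[11] = -6; i = -1
j=0: arr[0]=-4 > -6 → no swap
j=1: arr[1]=1 > -6 → no swap
j=2: arr[2]=7 > -6 → no swap
j=3: arr[3]=-2 > -6 → no swap
j=4: arr[4]=2 > -6 → no swap
j=5: arr[5]=13 > -6 → no swap
j=6: arr[6]=5 > -6 → no swap
j=7: arr[7]=0 > -6 → no swap
j=8: arr[8]=3 > -6 → no swap
j=9: arr[9]=11 > -6 → no swap
j=10: arr[10]=-7 ≤ -6 → i=0, swap arr[0],arr[10] → [-7,1,7,-2,2,13,5,0,3,11,-4,-6]
final swap arr[1],arr[11] → [-7,-6,7,-2,2,13,5,0,3,11,-4,1]; return 1
p = 1; k-1 = 6 > 1 ⇒ right

1; right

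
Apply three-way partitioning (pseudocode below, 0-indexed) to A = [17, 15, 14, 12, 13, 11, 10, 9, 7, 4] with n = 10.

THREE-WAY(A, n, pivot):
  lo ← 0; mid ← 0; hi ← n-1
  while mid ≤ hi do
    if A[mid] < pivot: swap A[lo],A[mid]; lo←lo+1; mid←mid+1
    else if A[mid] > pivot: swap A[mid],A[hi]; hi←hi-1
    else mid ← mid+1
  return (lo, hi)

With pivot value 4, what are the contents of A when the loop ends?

pivot = 4; lo=0, mid=0, hi=9
A[mid]=17>4: swap A[0],A[9]; hi=8 → [4, 15, 14, 12, 13, 11, 10, 9, 7, 17]
A[mid]=4=4: mid=1
A[mid]=15>4: swap A[1],A[8]; hi=7 → [4, 7, 14, 12, 13, 11, 10, 9, 15, 17]
A[mid]=7>4: swap A[1],A[7]; hi=6 → [4, 9, 14, 12, 13, 11, 10, 7, 15, 17]
A[mid]=9>4: swap A[1],A[6]; hi=5 → [4, 10, 14, 12, 13, 11, 9, 7, 15, 17]
A[mid]=10>4: swap A[1],A[5]; hi=4 → [4, 11, 14, 12, 13, 10, 9, 7, 15, 17]
A[mid]=11>4: swap A[1],A[4]; hi=3 → [4, 13, 14, 12, 11, 10, 9, 7, 15, 17]
A[mid]=13>4: swap A[1],A[3]; hi=2 → [4, 12, 14, 13, 11, 10, 9, 7, 15, 17]
A[mid]=12>4: swap A[1],A[2]; hi=1 → [4, 14, 12, 13, 11, 10, 9, 7, 15, 17]
A[mid]=14>4: swap A[1],A[1]; hi=0 → [4, 14, 12, 13, 11, 10, 9, 7, 15, 17]
end: lo=0, hi=0; A = [4, 14, 12, 13, 11, 10, 9, 7, 15, 17]

[4, 14, 12, 13, 11, 10, 9, 7, 15, 17]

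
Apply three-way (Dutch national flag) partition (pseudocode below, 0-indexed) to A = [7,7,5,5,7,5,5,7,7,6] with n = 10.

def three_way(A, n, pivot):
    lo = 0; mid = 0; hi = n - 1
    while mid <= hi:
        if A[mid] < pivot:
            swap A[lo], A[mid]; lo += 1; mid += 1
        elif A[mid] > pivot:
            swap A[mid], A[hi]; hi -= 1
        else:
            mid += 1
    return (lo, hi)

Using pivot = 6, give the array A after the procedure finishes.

lo=0 mid=0 hi=9
7>6: swap(0,9), hi=8 ⇒ [6,7,5,5,7,5,5,7,7,7]
6=6: mid=1
7>6: swap(1,8), hi=7 ⇒ [6,7,5,5,7,5,5,7,7,7]
7>6: swap(1,7), hi=6 ⇒ [6,7,5,5,7,5,5,7,7,7]
7>6: swap(1,6), hi=5 ⇒ [6,5,5,5,7,5,7,7,7,7]
5<6: swap(0,1), lo=1 mid=2 ⇒ [5,6,5,5,7,5,7,7,7,7]
5<6: swap(1,2), lo=2 mid=3 ⇒ [5,5,6,5,7,5,7,7,7,7]
5<6: swap(2,3), lo=3 mid=4 ⇒ [5,5,5,6,7,5,7,7,7,7]
7>6: swap(4,5), hi=4 ⇒ [5,5,5,6,5,7,7,7,7,7]
5<6: swap(3,4), lo=4 mid=5 ⇒ [5,5,5,5,6,7,7,7,7,7]
done. lo=4 hi=4; A=[5,5,5,5,6,7,7,7,7,7]

[5,5,5,5,6,7,7,7,7,7]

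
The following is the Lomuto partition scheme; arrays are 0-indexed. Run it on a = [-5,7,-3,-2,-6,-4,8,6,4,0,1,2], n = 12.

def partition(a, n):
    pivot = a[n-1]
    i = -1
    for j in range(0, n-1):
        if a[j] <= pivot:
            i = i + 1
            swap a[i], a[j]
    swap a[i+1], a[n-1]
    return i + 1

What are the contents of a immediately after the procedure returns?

pivot=2, i=-1
j=0: -5≤2, i=0, swap(0,0) ⇒ [-5,7,-3,-2,-6,-4,8,6,4,0,1,2]
j=1: 7>2, skip
j=2: -3≤2, i=1, swap(1,2) ⇒ [-5,-3,7,-2,-6,-4,8,6,4,0,1,2]
j=3: -2≤2, i=2, swap(2,3) ⇒ [-5,-3,-2,7,-6,-4,8,6,4,0,1,2]
j=4: -6≤2, i=3, swap(3,4) ⇒ [-5,-3,-2,-6,7,-4,8,6,4,0,1,2]
j=5: -4≤2, i=4, swap(4,5) ⇒ [-5,-3,-2,-6,-4,7,8,6,4,0,1,2]
j=6: 8>2, skip
j=7: 6>2, skip
j=8: 4>2, skip
j=9: 0≤2, i=5, swap(5,9) ⇒ [-5,-3,-2,-6,-4,0,8,6,4,7,1,2]
j=10: 1≤2, i=6, swap(6,10) ⇒ [-5,-3,-2,-6,-4,0,1,6,4,7,8,2]
swap(7,11) ⇒ [-5,-3,-2,-6,-4,0,1,2,4,7,8,6]; return 7

[-5,-3,-2,-6,-4,0,1,2,4,7,8,6]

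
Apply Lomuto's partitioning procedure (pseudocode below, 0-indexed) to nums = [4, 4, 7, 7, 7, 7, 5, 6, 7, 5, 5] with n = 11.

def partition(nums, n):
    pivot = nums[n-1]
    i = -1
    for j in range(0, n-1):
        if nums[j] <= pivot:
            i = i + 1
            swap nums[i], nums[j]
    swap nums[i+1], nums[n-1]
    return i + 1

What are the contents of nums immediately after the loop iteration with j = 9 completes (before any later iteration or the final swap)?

pivot = nums[10] = 5; i = -1
j=0: nums[0]=4 ≤ 5 → i=0, swap nums[0],nums[0] (no change) → [4, 4, 7, 7, 7, 7, 5, 6, 7, 5, 5]
j=1: nums[1]=4 ≤ 5 → i=1, swap nums[1],nums[1] (no change) → [4, 4, 7, 7, 7, 7, 5, 6, 7, 5, 5]
j=2: nums[2]=7 > 5 → no swap
j=3: nums[3]=7 > 5 → no swap
j=4: nums[4]=7 > 5 → no swap
j=5: nums[5]=7 > 5 → no swap
j=6: nums[6]=5 ≤ 5 → i=2, swap nums[2],nums[6] → [4, 4, 5, 7, 7, 7, 7, 6, 7, 5, 5]
j=7: nums[7]=6 > 5 → no swap
j=8: nums[8]=7 > 5 → no swap
j=9: nums[9]=5 ≤ 5 → i=3, swap nums[3],nums[9] → [4, 4, 5, 5, 7, 7, 7, 6, 7, 7, 5]
(after j=9) nums = [4, 4, 5, 5, 7, 7, 7, 6, 7, 7, 5]

[4, 4, 5, 5, 7, 7, 7, 6, 7, 7, 5]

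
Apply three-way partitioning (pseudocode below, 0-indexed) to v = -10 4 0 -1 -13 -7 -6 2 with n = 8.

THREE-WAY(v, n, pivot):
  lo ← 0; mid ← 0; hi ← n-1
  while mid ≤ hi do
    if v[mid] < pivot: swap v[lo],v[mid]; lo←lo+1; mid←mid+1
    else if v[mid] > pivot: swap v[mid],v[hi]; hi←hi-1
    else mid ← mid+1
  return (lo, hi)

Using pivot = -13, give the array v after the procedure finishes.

-13 0 -1 4 -7 -6 2 -10

lo=0 mid=0 hi=7
-10>-13: swap(0,7), hi=6 ⇒ 2 4 0 -1 -13 -7 -6 -10
2>-13: swap(0,6), hi=5 ⇒ -6 4 0 -1 -13 -7 2 -10
-6>-13: swap(0,5), hi=4 ⇒ -7 4 0 -1 -13 -6 2 -10
-7>-13: swap(0,4), hi=3 ⇒ -13 4 0 -1 -7 -6 2 -10
-13=-13: mid=1
4>-13: swap(1,3), hi=2 ⇒ -13 -1 0 4 -7 -6 2 -10
-1>-13: swap(1,2), hi=1 ⇒ -13 0 -1 4 -7 -6 2 -10
0>-13: swap(1,1), hi=0 ⇒ -13 0 -1 4 -7 -6 2 -10
done. lo=0 hi=0; v=-13 0 -1 4 -7 -6 2 -10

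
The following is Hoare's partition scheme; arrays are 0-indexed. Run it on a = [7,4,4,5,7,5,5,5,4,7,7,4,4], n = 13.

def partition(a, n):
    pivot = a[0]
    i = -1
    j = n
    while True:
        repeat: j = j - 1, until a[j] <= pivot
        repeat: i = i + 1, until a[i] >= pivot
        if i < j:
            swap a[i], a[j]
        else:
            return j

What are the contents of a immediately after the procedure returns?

[4,4,4,5,4,5,5,5,4,7,7,7,7]

pivot = a[0] = 7; i = -1, j = 13
j→12 (a[12]=4≤7), i→0 (a[0]=7≥7); i<j, swap → [4,4,4,5,7,5,5,5,4,7,7,4,7]
j→11 (a[11]=4≤7), i→4 (a[4]=7≥7); i<j, swap → [4,4,4,5,4,5,5,5,4,7,7,7,7]
j→10 (a[10]=7≤7), i→9 (a[9]=7≥7); i<j, swap → [4,4,4,5,4,5,5,5,4,7,7,7,7]
j→9, i→10; i≥j, return j=9. a = [4,4,4,5,4,5,5,5,4,7,7,7,7]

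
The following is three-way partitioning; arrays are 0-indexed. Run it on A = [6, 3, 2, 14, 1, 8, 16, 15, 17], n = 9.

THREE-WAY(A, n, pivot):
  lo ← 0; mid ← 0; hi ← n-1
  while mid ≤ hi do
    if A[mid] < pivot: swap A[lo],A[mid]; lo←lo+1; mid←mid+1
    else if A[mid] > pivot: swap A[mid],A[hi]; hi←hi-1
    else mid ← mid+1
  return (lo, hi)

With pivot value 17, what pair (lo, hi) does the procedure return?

lo=0 mid=0 hi=8
6<17: swap(0,0), lo=1 mid=1 ⇒ [6, 3, 2, 14, 1, 8, 16, 15, 17]
3<17: swap(1,1), lo=2 mid=2 ⇒ [6, 3, 2, 14, 1, 8, 16, 15, 17]
2<17: swap(2,2), lo=3 mid=3 ⇒ [6, 3, 2, 14, 1, 8, 16, 15, 17]
14<17: swap(3,3), lo=4 mid=4 ⇒ [6, 3, 2, 14, 1, 8, 16, 15, 17]
1<17: swap(4,4), lo=5 mid=5 ⇒ [6, 3, 2, 14, 1, 8, 16, 15, 17]
8<17: swap(5,5), lo=6 mid=6 ⇒ [6, 3, 2, 14, 1, 8, 16, 15, 17]
16<17: swap(6,6), lo=7 mid=7 ⇒ [6, 3, 2, 14, 1, 8, 16, 15, 17]
15<17: swap(7,7), lo=8 mid=8 ⇒ [6, 3, 2, 14, 1, 8, 16, 15, 17]
17=17: mid=9
done. lo=8 hi=8; A=[6, 3, 2, 14, 1, 8, 16, 15, 17]

(8, 8)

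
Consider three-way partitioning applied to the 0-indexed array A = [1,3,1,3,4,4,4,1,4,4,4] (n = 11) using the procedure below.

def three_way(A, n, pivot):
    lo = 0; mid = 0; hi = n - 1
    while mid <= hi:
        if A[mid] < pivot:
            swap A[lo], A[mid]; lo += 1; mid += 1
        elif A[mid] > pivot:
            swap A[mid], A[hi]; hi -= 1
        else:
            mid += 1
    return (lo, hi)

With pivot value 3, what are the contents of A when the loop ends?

pivot = 3; lo=0, mid=0, hi=10
A[mid]=1<3: swap A[0],A[0]; lo=1,mid=1 → [1,3,1,3,4,4,4,1,4,4,4]
A[mid]=3=3: mid=2
A[mid]=1<3: swap A[1],A[2]; lo=2,mid=3 → [1,1,3,3,4,4,4,1,4,4,4]
A[mid]=3=3: mid=4
A[mid]=4>3: swap A[4],A[10]; hi=9 → [1,1,3,3,4,4,4,1,4,4,4]
A[mid]=4>3: swap A[4],A[9]; hi=8 → [1,1,3,3,4,4,4,1,4,4,4]
A[mid]=4>3: swap A[4],A[8]; hi=7 → [1,1,3,3,4,4,4,1,4,4,4]
A[mid]=4>3: swap A[4],A[7]; hi=6 → [1,1,3,3,1,4,4,4,4,4,4]
A[mid]=1<3: swap A[2],A[4]; lo=3,mid=5 → [1,1,1,3,3,4,4,4,4,4,4]
A[mid]=4>3: swap A[5],A[6]; hi=5 → [1,1,1,3,3,4,4,4,4,4,4]
A[mid]=4>3: swap A[5],A[5]; hi=4 → [1,1,1,3,3,4,4,4,4,4,4]
end: lo=3, hi=4; A = [1,1,1,3,3,4,4,4,4,4,4]

[1,1,1,3,3,4,4,4,4,4,4]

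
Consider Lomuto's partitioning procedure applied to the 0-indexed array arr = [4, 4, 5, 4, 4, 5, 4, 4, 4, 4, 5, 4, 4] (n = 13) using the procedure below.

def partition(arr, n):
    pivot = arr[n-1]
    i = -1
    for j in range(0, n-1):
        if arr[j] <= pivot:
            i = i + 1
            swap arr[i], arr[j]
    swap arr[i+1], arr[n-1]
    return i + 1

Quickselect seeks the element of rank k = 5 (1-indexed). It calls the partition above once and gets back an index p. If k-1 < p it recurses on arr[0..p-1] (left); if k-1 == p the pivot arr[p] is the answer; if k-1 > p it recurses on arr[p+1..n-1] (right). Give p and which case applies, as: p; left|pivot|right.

9; left

pivot = arr[12] = 4; i = -1
j=0: arr[0]=4 ≤ 4 → i=0, swap arr[0],arr[0] (no change) → [4, 4, 5, 4, 4, 5, 4, 4, 4, 4, 5, 4, 4]
j=1: arr[1]=4 ≤ 4 → i=1, swap arr[1],arr[1] (no change) → [4, 4, 5, 4, 4, 5, 4, 4, 4, 4, 5, 4, 4]
j=2: arr[2]=5 > 4 → no swap
j=3: arr[3]=4 ≤ 4 → i=2, swap arr[2],arr[3] → [4, 4, 4, 5, 4, 5, 4, 4, 4, 4, 5, 4, 4]
j=4: arr[4]=4 ≤ 4 → i=3, swap arr[3],arr[4] → [4, 4, 4, 4, 5, 5, 4, 4, 4, 4, 5, 4, 4]
j=5: arr[5]=5 > 4 → no swap
j=6: arr[6]=4 ≤ 4 → i=4, swap arr[4],arr[6] → [4, 4, 4, 4, 4, 5, 5, 4, 4, 4, 5, 4, 4]
j=7: arr[7]=4 ≤ 4 → i=5, swap arr[5],arr[7] → [4, 4, 4, 4, 4, 4, 5, 5, 4, 4, 5, 4, 4]
j=8: arr[8]=4 ≤ 4 → i=6, swap arr[6],arr[8] → [4, 4, 4, 4, 4, 4, 4, 5, 5, 4, 5, 4, 4]
j=9: arr[9]=4 ≤ 4 → i=7, swap arr[7],arr[9] → [4, 4, 4, 4, 4, 4, 4, 4, 5, 5, 5, 4, 4]
j=10: arr[10]=5 > 4 → no swap
j=11: arr[11]=4 ≤ 4 → i=8, swap arr[8],arr[11] → [4, 4, 4, 4, 4, 4, 4, 4, 4, 5, 5, 5, 4]
final swap arr[9],arr[12] → [4, 4, 4, 4, 4, 4, 4, 4, 4, 4, 5, 5, 5]; return 9
p = 9; k-1 = 4 < 9 ⇒ left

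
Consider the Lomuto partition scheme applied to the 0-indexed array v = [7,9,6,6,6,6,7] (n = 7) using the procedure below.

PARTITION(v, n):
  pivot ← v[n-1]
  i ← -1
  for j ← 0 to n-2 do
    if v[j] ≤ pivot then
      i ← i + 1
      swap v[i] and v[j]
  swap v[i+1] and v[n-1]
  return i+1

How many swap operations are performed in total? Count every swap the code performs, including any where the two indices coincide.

pivot = v[6] = 7; i = -1
j=0: v[0]=7 ≤ 7 → i=0, swap v[0],v[0] (no change) → [7,9,6,6,6,6,7]
j=1: v[1]=9 > 7 → no swap
j=2: v[2]=6 ≤ 7 → i=1, swap v[1],v[2] → [7,6,9,6,6,6,7]
j=3: v[3]=6 ≤ 7 → i=2, swap v[2],v[3] → [7,6,6,9,6,6,7]
j=4: v[4]=6 ≤ 7 → i=3, swap v[3],v[4] → [7,6,6,6,9,6,7]
j=5: v[5]=6 ≤ 7 → i=4, swap v[4],v[5] → [7,6,6,6,6,9,7]
final swap v[5],v[6] → [7,6,6,6,6,7,9]; return 5

6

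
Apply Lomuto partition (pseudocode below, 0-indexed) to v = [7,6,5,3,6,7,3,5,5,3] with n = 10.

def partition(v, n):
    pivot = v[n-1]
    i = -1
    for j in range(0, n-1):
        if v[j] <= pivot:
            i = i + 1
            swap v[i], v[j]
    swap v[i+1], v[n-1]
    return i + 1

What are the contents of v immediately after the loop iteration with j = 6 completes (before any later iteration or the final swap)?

pivot = v[9] = 3; i = -1
j=0: v[0]=7 > 3 → no swap
j=1: v[1]=6 > 3 → no swap
j=2: v[2]=5 > 3 → no swap
j=3: v[3]=3 ≤ 3 → i=0, swap v[0],v[3] → [3,6,5,7,6,7,3,5,5,3]
j=4: v[4]=6 > 3 → no swap
j=5: v[5]=7 > 3 → no swap
j=6: v[6]=3 ≤ 3 → i=1, swap v[1],v[6] → [3,3,5,7,6,7,6,5,5,3]
(after j=6) v = [3,3,5,7,6,7,6,5,5,3]

[3,3,5,7,6,7,6,5,5,3]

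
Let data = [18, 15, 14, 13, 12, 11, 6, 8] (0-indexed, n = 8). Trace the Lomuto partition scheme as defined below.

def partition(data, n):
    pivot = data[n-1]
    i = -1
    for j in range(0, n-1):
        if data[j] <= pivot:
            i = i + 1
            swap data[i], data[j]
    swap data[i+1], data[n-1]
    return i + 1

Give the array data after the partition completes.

[6, 8, 14, 13, 12, 11, 18, 15]

pivot=8, i=-1
j=0: 18>8, skip
j=1: 15>8, skip
j=2: 14>8, skip
j=3: 13>8, skip
j=4: 12>8, skip
j=5: 11>8, skip
j=6: 6≤8, i=0, swap(0,6) ⇒ [6, 15, 14, 13, 12, 11, 18, 8]
swap(1,7) ⇒ [6, 8, 14, 13, 12, 11, 18, 15]; return 1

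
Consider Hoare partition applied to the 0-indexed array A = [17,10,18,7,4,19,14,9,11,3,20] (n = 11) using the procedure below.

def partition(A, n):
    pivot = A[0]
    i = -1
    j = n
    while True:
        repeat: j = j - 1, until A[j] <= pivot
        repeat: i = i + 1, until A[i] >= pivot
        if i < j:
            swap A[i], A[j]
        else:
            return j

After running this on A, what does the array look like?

[3,10,11,7,4,9,14,19,18,17,20]

pivot = A[0] = 17; i = -1, j = 11
j→9 (A[9]=3≤17), i→0 (A[0]=17≥17); i<j, swap → [3,10,18,7,4,19,14,9,11,17,20]
j→8 (A[8]=11≤17), i→2 (A[2]=18≥17); i<j, swap → [3,10,11,7,4,19,14,9,18,17,20]
j→7 (A[7]=9≤17), i→5 (A[5]=19≥17); i<j, swap → [3,10,11,7,4,9,14,19,18,17,20]
j→6, i→7; i≥j, return j=6. A = [3,10,11,7,4,9,14,19,18,17,20]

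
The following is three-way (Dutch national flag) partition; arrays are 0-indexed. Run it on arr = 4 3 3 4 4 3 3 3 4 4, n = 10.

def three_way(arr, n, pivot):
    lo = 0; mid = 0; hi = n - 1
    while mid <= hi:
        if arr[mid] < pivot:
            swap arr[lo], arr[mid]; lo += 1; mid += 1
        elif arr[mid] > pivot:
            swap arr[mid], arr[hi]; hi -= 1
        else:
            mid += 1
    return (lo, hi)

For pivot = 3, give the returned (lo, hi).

lo=0 mid=0 hi=9
4>3: swap(0,9), hi=8 ⇒ 4 3 3 4 4 3 3 3 4 4
4>3: swap(0,8), hi=7 ⇒ 4 3 3 4 4 3 3 3 4 4
4>3: swap(0,7), hi=6 ⇒ 3 3 3 4 4 3 3 4 4 4
3=3: mid=1
3=3: mid=2
3=3: mid=3
4>3: swap(3,6), hi=5 ⇒ 3 3 3 3 4 3 4 4 4 4
3=3: mid=4
4>3: swap(4,5), hi=4 ⇒ 3 3 3 3 3 4 4 4 4 4
3=3: mid=5
done. lo=0 hi=4; arr=3 3 3 3 3 4 4 4 4 4

(0, 4)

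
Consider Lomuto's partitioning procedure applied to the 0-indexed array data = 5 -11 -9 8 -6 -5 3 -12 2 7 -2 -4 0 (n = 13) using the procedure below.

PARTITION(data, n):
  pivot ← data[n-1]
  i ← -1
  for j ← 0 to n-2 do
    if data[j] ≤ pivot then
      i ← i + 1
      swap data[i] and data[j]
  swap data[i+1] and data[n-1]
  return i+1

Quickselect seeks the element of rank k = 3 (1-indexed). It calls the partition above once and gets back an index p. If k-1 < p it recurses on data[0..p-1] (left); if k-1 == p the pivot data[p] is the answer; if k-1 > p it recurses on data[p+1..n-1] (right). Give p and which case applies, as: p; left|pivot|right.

7; left

pivot=0, i=-1
j=0: 5>0, skip
j=1: -11≤0, i=0, swap(0,1) ⇒ -11 5 -9 8 -6 -5 3 -12 2 7 -2 -4 0
j=2: -9≤0, i=1, swap(1,2) ⇒ -11 -9 5 8 -6 -5 3 -12 2 7 -2 -4 0
j=3: 8>0, skip
j=4: -6≤0, i=2, swap(2,4) ⇒ -11 -9 -6 8 5 -5 3 -12 2 7 -2 -4 0
j=5: -5≤0, i=3, swap(3,5) ⇒ -11 -9 -6 -5 5 8 3 -12 2 7 -2 -4 0
j=6: 3>0, skip
j=7: -12≤0, i=4, swap(4,7) ⇒ -11 -9 -6 -5 -12 8 3 5 2 7 -2 -4 0
j=8: 2>0, skip
j=9: 7>0, skip
j=10: -2≤0, i=5, swap(5,10) ⇒ -11 -9 -6 -5 -12 -2 3 5 2 7 8 -4 0
j=11: -4≤0, i=6, swap(6,11) ⇒ -11 -9 -6 -5 -12 -2 -4 5 2 7 8 3 0
swap(7,12) ⇒ -11 -9 -6 -5 -12 -2 -4 0 2 7 8 3 5; return 7
p = 7; k-1 = 2 < 7 ⇒ left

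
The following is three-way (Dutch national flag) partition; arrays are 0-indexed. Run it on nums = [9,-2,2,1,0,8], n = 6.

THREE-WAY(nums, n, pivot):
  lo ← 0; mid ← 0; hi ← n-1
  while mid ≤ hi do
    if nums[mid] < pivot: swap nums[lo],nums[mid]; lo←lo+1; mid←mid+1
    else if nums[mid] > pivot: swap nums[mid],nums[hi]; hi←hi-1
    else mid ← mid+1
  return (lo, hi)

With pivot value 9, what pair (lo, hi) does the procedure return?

lo=0 mid=0 hi=5
9=9: mid=1
-2<9: swap(0,1), lo=1 mid=2 ⇒ [-2,9,2,1,0,8]
2<9: swap(1,2), lo=2 mid=3 ⇒ [-2,2,9,1,0,8]
1<9: swap(2,3), lo=3 mid=4 ⇒ [-2,2,1,9,0,8]
0<9: swap(3,4), lo=4 mid=5 ⇒ [-2,2,1,0,9,8]
8<9: swap(4,5), lo=5 mid=6 ⇒ [-2,2,1,0,8,9]
done. lo=5 hi=5; nums=[-2,2,1,0,8,9]

(5, 5)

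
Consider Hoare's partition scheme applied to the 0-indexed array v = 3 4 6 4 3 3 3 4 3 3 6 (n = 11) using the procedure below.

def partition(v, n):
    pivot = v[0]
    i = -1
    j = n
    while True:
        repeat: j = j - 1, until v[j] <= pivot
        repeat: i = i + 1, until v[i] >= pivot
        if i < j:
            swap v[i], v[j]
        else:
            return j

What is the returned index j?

pivot = v[0] = 3; i = -1, j = 11
j→9 (v[9]=3≤3), i→0 (v[0]=3≥3); i<j, swap → 3 4 6 4 3 3 3 4 3 3 6
j→8 (v[8]=3≤3), i→1 (v[1]=4≥3); i<j, swap → 3 3 6 4 3 3 3 4 4 3 6
j→6 (v[6]=3≤3), i→2 (v[2]=6≥3); i<j, swap → 3 3 3 4 3 3 6 4 4 3 6
j→5 (v[5]=3≤3), i→3 (v[3]=4≥3); i<j, swap → 3 3 3 3 3 4 6 4 4 3 6
j→4, i→4; i≥j, return j=4. v = 3 3 3 3 3 4 6 4 4 3 6

4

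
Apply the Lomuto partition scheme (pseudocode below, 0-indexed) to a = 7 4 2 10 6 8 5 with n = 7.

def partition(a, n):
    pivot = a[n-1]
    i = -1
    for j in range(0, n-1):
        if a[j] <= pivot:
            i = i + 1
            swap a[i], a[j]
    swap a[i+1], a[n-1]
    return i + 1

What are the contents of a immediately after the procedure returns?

pivot = a[6] = 5; i = -1
j=0: a[0]=7 > 5 → no swap
j=1: a[1]=4 ≤ 5 → i=0, swap a[0],a[1] → 4 7 2 10 6 8 5
j=2: a[2]=2 ≤ 5 → i=1, swap a[1],a[2] → 4 2 7 10 6 8 5
j=3: a[3]=10 > 5 → no swap
j=4: a[4]=6 > 5 → no swap
j=5: a[5]=8 > 5 → no swap
final swap a[2],a[6] → 4 2 5 10 6 8 7; return 2

4 2 5 10 6 8 7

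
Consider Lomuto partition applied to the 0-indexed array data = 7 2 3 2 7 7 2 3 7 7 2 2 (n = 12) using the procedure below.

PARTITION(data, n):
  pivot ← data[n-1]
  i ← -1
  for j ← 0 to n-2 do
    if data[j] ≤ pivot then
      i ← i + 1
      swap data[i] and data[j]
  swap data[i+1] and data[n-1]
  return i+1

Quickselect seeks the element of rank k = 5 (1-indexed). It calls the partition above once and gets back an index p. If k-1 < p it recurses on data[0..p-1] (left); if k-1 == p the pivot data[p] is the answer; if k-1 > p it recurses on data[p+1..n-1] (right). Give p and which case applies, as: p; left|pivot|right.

pivot = data[11] = 2; i = -1
j=0: data[0]=7 > 2 → no swap
j=1: data[1]=2 ≤ 2 → i=0, swap data[0],data[1] → 2 7 3 2 7 7 2 3 7 7 2 2
j=2: data[2]=3 > 2 → no swap
j=3: data[3]=2 ≤ 2 → i=1, swap data[1],data[3] → 2 2 3 7 7 7 2 3 7 7 2 2
j=4: data[4]=7 > 2 → no swap
j=5: data[5]=7 > 2 → no swap
j=6: data[6]=2 ≤ 2 → i=2, swap data[2],data[6] → 2 2 2 7 7 7 3 3 7 7 2 2
j=7: data[7]=3 > 2 → no swap
j=8: data[8]=7 > 2 → no swap
j=9: data[9]=7 > 2 → no swap
j=10: data[10]=2 ≤ 2 → i=3, swap data[3],data[10] → 2 2 2 2 7 7 3 3 7 7 7 2
final swap data[4],data[11] → 2 2 2 2 2 7 3 3 7 7 7 7; return 4
p = 4; k-1 = 4 == 4 ⇒ pivot

4; pivot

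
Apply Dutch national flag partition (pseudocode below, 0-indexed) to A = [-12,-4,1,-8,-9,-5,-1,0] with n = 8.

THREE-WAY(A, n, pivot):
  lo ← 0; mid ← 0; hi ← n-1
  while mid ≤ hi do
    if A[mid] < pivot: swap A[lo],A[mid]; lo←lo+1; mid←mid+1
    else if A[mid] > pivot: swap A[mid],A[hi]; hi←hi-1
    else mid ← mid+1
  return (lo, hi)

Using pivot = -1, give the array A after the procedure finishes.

pivot = -1; lo=0, mid=0, hi=7
A[mid]=-12<-1: swap A[0],A[0]; lo=1,mid=1 → [-12,-4,1,-8,-9,-5,-1,0]
A[mid]=-4<-1: swap A[1],A[1]; lo=2,mid=2 → [-12,-4,1,-8,-9,-5,-1,0]
A[mid]=1>-1: swap A[2],A[7]; hi=6 → [-12,-4,0,-8,-9,-5,-1,1]
A[mid]=0>-1: swap A[2],A[6]; hi=5 → [-12,-4,-1,-8,-9,-5,0,1]
A[mid]=-1=-1: mid=3
A[mid]=-8<-1: swap A[2],A[3]; lo=3,mid=4 → [-12,-4,-8,-1,-9,-5,0,1]
A[mid]=-9<-1: swap A[3],A[4]; lo=4,mid=5 → [-12,-4,-8,-9,-1,-5,0,1]
A[mid]=-5<-1: swap A[4],A[5]; lo=5,mid=6 → [-12,-4,-8,-9,-5,-1,0,1]
end: lo=5, hi=5; A = [-12,-4,-8,-9,-5,-1,0,1]

[-12,-4,-8,-9,-5,-1,0,1]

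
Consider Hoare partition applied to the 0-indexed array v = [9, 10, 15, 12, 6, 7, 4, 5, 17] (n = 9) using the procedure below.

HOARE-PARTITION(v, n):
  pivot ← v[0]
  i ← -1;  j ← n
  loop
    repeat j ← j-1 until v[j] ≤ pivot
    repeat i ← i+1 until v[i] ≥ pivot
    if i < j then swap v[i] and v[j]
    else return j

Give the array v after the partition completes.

[5, 4, 7, 6, 12, 15, 10, 9, 17]

pivot=9
j stops at 7 (5), i stops at 0 (9); swap ⇒ [5, 10, 15, 12, 6, 7, 4, 9, 17]
j stops at 6 (4), i stops at 1 (10); swap ⇒ [5, 4, 15, 12, 6, 7, 10, 9, 17]
j stops at 5 (7), i stops at 2 (15); swap ⇒ [5, 4, 7, 12, 6, 15, 10, 9, 17]
j stops at 4 (6), i stops at 3 (12); swap ⇒ [5, 4, 7, 6, 12, 15, 10, 9, 17]
j stops at 3, i stops at 4; i≥j ⇒ return 3. v=[5, 4, 7, 6, 12, 15, 10, 9, 17]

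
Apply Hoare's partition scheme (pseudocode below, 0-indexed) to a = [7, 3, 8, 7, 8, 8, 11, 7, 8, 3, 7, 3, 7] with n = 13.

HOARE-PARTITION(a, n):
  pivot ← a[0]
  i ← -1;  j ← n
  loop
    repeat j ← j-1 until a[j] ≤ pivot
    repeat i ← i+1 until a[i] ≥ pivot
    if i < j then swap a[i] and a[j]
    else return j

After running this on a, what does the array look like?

[7, 3, 3, 7, 3, 7, 11, 8, 8, 8, 7, 8, 7]

pivot = a[0] = 7; i = -1, j = 13
j→12 (a[12]=7≤7), i→0 (a[0]=7≥7); i<j, swap → [7, 3, 8, 7, 8, 8, 11, 7, 8, 3, 7, 3, 7]
j→11 (a[11]=3≤7), i→2 (a[2]=8≥7); i<j, swap → [7, 3, 3, 7, 8, 8, 11, 7, 8, 3, 7, 8, 7]
j→10 (a[10]=7≤7), i→3 (a[3]=7≥7); i<j, swap → [7, 3, 3, 7, 8, 8, 11, 7, 8, 3, 7, 8, 7]
j→9 (a[9]=3≤7), i→4 (a[4]=8≥7); i<j, swap → [7, 3, 3, 7, 3, 8, 11, 7, 8, 8, 7, 8, 7]
j→7 (a[7]=7≤7), i→5 (a[5]=8≥7); i<j, swap → [7, 3, 3, 7, 3, 7, 11, 8, 8, 8, 7, 8, 7]
j→5, i→6; i≥j, return j=5. a = [7, 3, 3, 7, 3, 7, 11, 8, 8, 8, 7, 8, 7]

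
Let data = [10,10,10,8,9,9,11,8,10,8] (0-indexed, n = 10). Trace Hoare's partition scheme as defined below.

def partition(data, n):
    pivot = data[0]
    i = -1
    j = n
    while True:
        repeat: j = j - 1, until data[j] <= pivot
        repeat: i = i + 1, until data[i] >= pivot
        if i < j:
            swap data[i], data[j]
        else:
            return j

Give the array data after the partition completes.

[8,10,8,8,9,9,11,10,10,10]

pivot=10
j stops at 9 (8), i stops at 0 (10); swap ⇒ [8,10,10,8,9,9,11,8,10,10]
j stops at 8 (10), i stops at 1 (10); swap ⇒ [8,10,10,8,9,9,11,8,10,10]
j stops at 7 (8), i stops at 2 (10); swap ⇒ [8,10,8,8,9,9,11,10,10,10]
j stops at 5, i stops at 6; i≥j ⇒ return 5. data=[8,10,8,8,9,9,11,10,10,10]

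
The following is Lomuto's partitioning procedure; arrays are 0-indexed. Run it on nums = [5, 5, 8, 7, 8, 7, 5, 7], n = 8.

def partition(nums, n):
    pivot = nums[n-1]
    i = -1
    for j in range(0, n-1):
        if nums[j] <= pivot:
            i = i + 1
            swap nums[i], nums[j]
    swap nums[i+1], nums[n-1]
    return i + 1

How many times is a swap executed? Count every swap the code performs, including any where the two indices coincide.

6

pivot = nums[7] = 7; i = -1
j=0: nums[0]=5 ≤ 7 → i=0, swap nums[0],nums[0] (no change) → [5, 5, 8, 7, 8, 7, 5, 7]
j=1: nums[1]=5 ≤ 7 → i=1, swap nums[1],nums[1] (no change) → [5, 5, 8, 7, 8, 7, 5, 7]
j=2: nums[2]=8 > 7 → no swap
j=3: nums[3]=7 ≤ 7 → i=2, swap nums[2],nums[3] → [5, 5, 7, 8, 8, 7, 5, 7]
j=4: nums[4]=8 > 7 → no swap
j=5: nums[5]=7 ≤ 7 → i=3, swap nums[3],nums[5] → [5, 5, 7, 7, 8, 8, 5, 7]
j=6: nums[6]=5 ≤ 7 → i=4, swap nums[4],nums[6] → [5, 5, 7, 7, 5, 8, 8, 7]
final swap nums[5],nums[7] → [5, 5, 7, 7, 5, 7, 8, 8]; return 5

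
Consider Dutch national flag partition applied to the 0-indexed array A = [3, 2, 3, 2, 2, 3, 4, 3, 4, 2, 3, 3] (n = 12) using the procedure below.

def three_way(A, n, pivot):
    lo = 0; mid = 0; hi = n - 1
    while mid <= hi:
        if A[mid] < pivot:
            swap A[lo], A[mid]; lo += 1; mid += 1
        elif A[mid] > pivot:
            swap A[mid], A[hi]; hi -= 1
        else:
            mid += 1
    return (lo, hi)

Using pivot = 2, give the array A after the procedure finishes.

lo=0 mid=0 hi=11
3>2: swap(0,11), hi=10 ⇒ [3, 2, 3, 2, 2, 3, 4, 3, 4, 2, 3, 3]
3>2: swap(0,10), hi=9 ⇒ [3, 2, 3, 2, 2, 3, 4, 3, 4, 2, 3, 3]
3>2: swap(0,9), hi=8 ⇒ [2, 2, 3, 2, 2, 3, 4, 3, 4, 3, 3, 3]
2=2: mid=1
2=2: mid=2
3>2: swap(2,8), hi=7 ⇒ [2, 2, 4, 2, 2, 3, 4, 3, 3, 3, 3, 3]
4>2: swap(2,7), hi=6 ⇒ [2, 2, 3, 2, 2, 3, 4, 4, 3, 3, 3, 3]
3>2: swap(2,6), hi=5 ⇒ [2, 2, 4, 2, 2, 3, 3, 4, 3, 3, 3, 3]
4>2: swap(2,5), hi=4 ⇒ [2, 2, 3, 2, 2, 4, 3, 4, 3, 3, 3, 3]
3>2: swap(2,4), hi=3 ⇒ [2, 2, 2, 2, 3, 4, 3, 4, 3, 3, 3, 3]
2=2: mid=3
2=2: mid=4
done. lo=0 hi=3; A=[2, 2, 2, 2, 3, 4, 3, 4, 3, 3, 3, 3]

[2, 2, 2, 2, 3, 4, 3, 4, 3, 3, 3, 3]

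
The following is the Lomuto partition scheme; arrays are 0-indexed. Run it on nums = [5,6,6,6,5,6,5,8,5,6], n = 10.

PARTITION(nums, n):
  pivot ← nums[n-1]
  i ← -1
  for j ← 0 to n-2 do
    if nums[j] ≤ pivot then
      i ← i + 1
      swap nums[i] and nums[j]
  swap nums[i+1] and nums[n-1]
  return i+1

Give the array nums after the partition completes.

[5,6,6,6,5,6,5,5,6,8]

pivot = nums[9] = 6; i = -1
j=0: nums[0]=5 ≤ 6 → i=0, swap nums[0],nums[0] (no change) → [5,6,6,6,5,6,5,8,5,6]
j=1: nums[1]=6 ≤ 6 → i=1, swap nums[1],nums[1] (no change) → [5,6,6,6,5,6,5,8,5,6]
j=2: nums[2]=6 ≤ 6 → i=2, swap nums[2],nums[2] (no change) → [5,6,6,6,5,6,5,8,5,6]
j=3: nums[3]=6 ≤ 6 → i=3, swap nums[3],nums[3] (no change) → [5,6,6,6,5,6,5,8,5,6]
j=4: nums[4]=5 ≤ 6 → i=4, swap nums[4],nums[4] (no change) → [5,6,6,6,5,6,5,8,5,6]
j=5: nums[5]=6 ≤ 6 → i=5, swap nums[5],nums[5] (no change) → [5,6,6,6,5,6,5,8,5,6]
j=6: nums[6]=5 ≤ 6 → i=6, swap nums[6],nums[6] (no change) → [5,6,6,6,5,6,5,8,5,6]
j=7: nums[7]=8 > 6 → no swap
j=8: nums[8]=5 ≤ 6 → i=7, swap nums[7],nums[8] → [5,6,6,6,5,6,5,5,8,6]
final swap nums[8],nums[9] → [5,6,6,6,5,6,5,5,6,8]; return 8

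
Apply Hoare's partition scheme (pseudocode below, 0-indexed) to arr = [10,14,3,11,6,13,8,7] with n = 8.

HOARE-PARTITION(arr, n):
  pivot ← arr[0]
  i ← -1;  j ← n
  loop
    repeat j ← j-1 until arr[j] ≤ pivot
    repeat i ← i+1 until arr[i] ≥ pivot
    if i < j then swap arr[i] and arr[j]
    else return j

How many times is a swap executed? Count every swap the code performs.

pivot=10
j stops at 7 (7), i stops at 0 (10); swap ⇒ [7,14,3,11,6,13,8,10]
j stops at 6 (8), i stops at 1 (14); swap ⇒ [7,8,3,11,6,13,14,10]
j stops at 4 (6), i stops at 3 (11); swap ⇒ [7,8,3,6,11,13,14,10]
j stops at 3, i stops at 4; i≥j ⇒ return 3. arr=[7,8,3,6,11,13,14,10]

3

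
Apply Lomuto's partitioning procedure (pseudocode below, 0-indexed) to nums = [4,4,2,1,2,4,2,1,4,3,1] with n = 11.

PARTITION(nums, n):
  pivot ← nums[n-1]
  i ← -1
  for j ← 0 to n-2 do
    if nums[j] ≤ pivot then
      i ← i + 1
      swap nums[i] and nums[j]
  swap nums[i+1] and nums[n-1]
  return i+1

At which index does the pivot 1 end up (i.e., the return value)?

pivot=1, i=-1
j=0: 4>1, skip
j=1: 4>1, skip
j=2: 2>1, skip
j=3: 1≤1, i=0, swap(0,3) ⇒ [1,4,2,4,2,4,2,1,4,3,1]
j=4: 2>1, skip
j=5: 4>1, skip
j=6: 2>1, skip
j=7: 1≤1, i=1, swap(1,7) ⇒ [1,1,2,4,2,4,2,4,4,3,1]
j=8: 4>1, skip
j=9: 3>1, skip
swap(2,10) ⇒ [1,1,1,4,2,4,2,4,4,3,2]; return 2

2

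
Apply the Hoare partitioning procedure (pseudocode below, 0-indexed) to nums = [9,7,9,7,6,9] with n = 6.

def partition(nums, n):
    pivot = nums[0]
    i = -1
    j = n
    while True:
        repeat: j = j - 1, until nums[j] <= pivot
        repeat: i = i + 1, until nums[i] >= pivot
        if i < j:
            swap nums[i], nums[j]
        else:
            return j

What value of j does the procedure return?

pivot = nums[0] = 9; i = -1, j = 6
j→5 (nums[5]=9≤9), i→0 (nums[0]=9≥9); i<j, swap → [9,7,9,7,6,9]
j→4 (nums[4]=6≤9), i→2 (nums[2]=9≥9); i<j, swap → [9,7,6,7,9,9]
j→3, i→4; i≥j, return j=3. nums = [9,7,6,7,9,9]

3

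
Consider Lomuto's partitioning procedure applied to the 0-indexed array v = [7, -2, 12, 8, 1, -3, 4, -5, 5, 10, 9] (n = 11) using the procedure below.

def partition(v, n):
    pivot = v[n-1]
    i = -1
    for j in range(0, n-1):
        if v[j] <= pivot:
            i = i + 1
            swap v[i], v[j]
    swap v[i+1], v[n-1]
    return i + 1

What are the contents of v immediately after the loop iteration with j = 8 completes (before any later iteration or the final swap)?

pivot = v[10] = 9; i = -1
j=0: v[0]=7 ≤ 9 → i=0, swap v[0],v[0] (no change) → [7, -2, 12, 8, 1, -3, 4, -5, 5, 10, 9]
j=1: v[1]=-2 ≤ 9 → i=1, swap v[1],v[1] (no change) → [7, -2, 12, 8, 1, -3, 4, -5, 5, 10, 9]
j=2: v[2]=12 > 9 → no swap
j=3: v[3]=8 ≤ 9 → i=2, swap v[2],v[3] → [7, -2, 8, 12, 1, -3, 4, -5, 5, 10, 9]
j=4: v[4]=1 ≤ 9 → i=3, swap v[3],v[4] → [7, -2, 8, 1, 12, -3, 4, -5, 5, 10, 9]
j=5: v[5]=-3 ≤ 9 → i=4, swap v[4],v[5] → [7, -2, 8, 1, -3, 12, 4, -5, 5, 10, 9]
j=6: v[6]=4 ≤ 9 → i=5, swap v[5],v[6] → [7, -2, 8, 1, -3, 4, 12, -5, 5, 10, 9]
j=7: v[7]=-5 ≤ 9 → i=6, swap v[6],v[7] → [7, -2, 8, 1, -3, 4, -5, 12, 5, 10, 9]
j=8: v[8]=5 ≤ 9 → i=7, swap v[7],v[8] → [7, -2, 8, 1, -3, 4, -5, 5, 12, 10, 9]
(after j=8) v = [7, -2, 8, 1, -3, 4, -5, 5, 12, 10, 9]

[7, -2, 8, 1, -3, 4, -5, 5, 12, 10, 9]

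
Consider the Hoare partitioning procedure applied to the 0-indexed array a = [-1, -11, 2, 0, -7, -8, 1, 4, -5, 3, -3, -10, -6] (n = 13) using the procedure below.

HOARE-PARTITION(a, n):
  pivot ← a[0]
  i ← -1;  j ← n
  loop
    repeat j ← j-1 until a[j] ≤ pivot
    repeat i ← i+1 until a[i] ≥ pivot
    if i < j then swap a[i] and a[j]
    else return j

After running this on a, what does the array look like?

[-6, -11, -10, -3, -7, -8, -5, 4, 1, 3, 0, 2, -1]

pivot = a[0] = -1; i = -1, j = 13
j→12 (a[12]=-6≤-1), i→0 (a[0]=-1≥-1); i<j, swap → [-6, -11, 2, 0, -7, -8, 1, 4, -5, 3, -3, -10, -1]
j→11 (a[11]=-10≤-1), i→2 (a[2]=2≥-1); i<j, swap → [-6, -11, -10, 0, -7, -8, 1, 4, -5, 3, -3, 2, -1]
j→10 (a[10]=-3≤-1), i→3 (a[3]=0≥-1); i<j, swap → [-6, -11, -10, -3, -7, -8, 1, 4, -5, 3, 0, 2, -1]
j→8 (a[8]=-5≤-1), i→6 (a[6]=1≥-1); i<j, swap → [-6, -11, -10, -3, -7, -8, -5, 4, 1, 3, 0, 2, -1]
j→6, i→7; i≥j, return j=6. a = [-6, -11, -10, -3, -7, -8, -5, 4, 1, 3, 0, 2, -1]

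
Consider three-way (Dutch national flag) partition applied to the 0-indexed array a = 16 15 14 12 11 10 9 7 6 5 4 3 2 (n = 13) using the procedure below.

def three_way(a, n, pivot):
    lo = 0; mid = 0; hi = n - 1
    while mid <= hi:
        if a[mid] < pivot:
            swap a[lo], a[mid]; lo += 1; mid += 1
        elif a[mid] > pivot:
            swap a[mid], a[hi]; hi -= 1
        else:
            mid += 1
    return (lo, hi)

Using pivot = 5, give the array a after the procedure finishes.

2 3 4 5 10 9 7 6 11 12 14 15 16

pivot = 5; lo=0, mid=0, hi=12
a[mid]=16>5: swap a[0],a[12]; hi=11 → 2 15 14 12 11 10 9 7 6 5 4 3 16
a[mid]=2<5: swap a[0],a[0]; lo=1,mid=1 → 2 15 14 12 11 10 9 7 6 5 4 3 16
a[mid]=15>5: swap a[1],a[11]; hi=10 → 2 3 14 12 11 10 9 7 6 5 4 15 16
a[mid]=3<5: swap a[1],a[1]; lo=2,mid=2 → 2 3 14 12 11 10 9 7 6 5 4 15 16
a[mid]=14>5: swap a[2],a[10]; hi=9 → 2 3 4 12 11 10 9 7 6 5 14 15 16
a[mid]=4<5: swap a[2],a[2]; lo=3,mid=3 → 2 3 4 12 11 10 9 7 6 5 14 15 16
a[mid]=12>5: swap a[3],a[9]; hi=8 → 2 3 4 5 11 10 9 7 6 12 14 15 16
a[mid]=5=5: mid=4
a[mid]=11>5: swap a[4],a[8]; hi=7 → 2 3 4 5 6 10 9 7 11 12 14 15 16
a[mid]=6>5: swap a[4],a[7]; hi=6 → 2 3 4 5 7 10 9 6 11 12 14 15 16
a[mid]=7>5: swap a[4],a[6]; hi=5 → 2 3 4 5 9 10 7 6 11 12 14 15 16
a[mid]=9>5: swap a[4],a[5]; hi=4 → 2 3 4 5 10 9 7 6 11 12 14 15 16
a[mid]=10>5: swap a[4],a[4]; hi=3 → 2 3 4 5 10 9 7 6 11 12 14 15 16
end: lo=3, hi=3; a = 2 3 4 5 10 9 7 6 11 12 14 15 16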